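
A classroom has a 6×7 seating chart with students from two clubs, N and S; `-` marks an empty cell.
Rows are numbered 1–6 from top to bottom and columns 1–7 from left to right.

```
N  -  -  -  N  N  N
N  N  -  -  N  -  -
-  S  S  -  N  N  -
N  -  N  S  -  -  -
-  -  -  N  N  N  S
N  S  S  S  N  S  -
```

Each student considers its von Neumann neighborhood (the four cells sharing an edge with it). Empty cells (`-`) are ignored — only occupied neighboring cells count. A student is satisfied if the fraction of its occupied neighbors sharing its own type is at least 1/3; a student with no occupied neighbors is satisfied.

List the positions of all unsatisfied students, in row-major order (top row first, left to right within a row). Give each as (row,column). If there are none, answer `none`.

(4,3), (4,4), (5,7), (6,1), (6,6)

(1,1)N 1/1 ok
(1,5)N 2/2 ok
(1,6)N 2/2 ok
(1,7)N 1/1 ok
(2,1)N 2/2 ok
(2,2)N 1/2 ok
(2,5)N 2/2 ok
(3,2)S 1/2 ok
(3,3)S 1/2 ok
(3,5)N 2/2 ok
(3,6)N 1/1 ok
(4,1)N 0/0 ok
(4,3)N 0/2 unhappy
(4,4)S 0/2 unhappy
(5,4)N 1/3 ok
(5,5)N 3/3 ok
(5,6)N 1/3 ok
(5,7)S 0/1 unhappy
(6,1)N 0/1 unhappy
(6,2)S 1/2 ok
(6,3)S 2/2 ok
(6,4)S 1/3 ok
(6,5)N 1/3 ok
(6,6)S 0/2 unhappy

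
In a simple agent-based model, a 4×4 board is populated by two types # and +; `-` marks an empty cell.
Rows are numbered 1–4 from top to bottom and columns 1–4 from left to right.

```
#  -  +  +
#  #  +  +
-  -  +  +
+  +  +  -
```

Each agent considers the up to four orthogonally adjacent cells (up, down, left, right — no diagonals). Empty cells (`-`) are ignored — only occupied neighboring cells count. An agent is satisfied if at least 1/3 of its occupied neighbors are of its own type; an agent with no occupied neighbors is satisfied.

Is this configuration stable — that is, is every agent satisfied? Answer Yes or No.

Row 1: (1,1)# 1/1 satisfied · (1,3)+ 2/2 satisfied · (1,4)+ 2/2 satisfied
Row 2: (2,1)# 2/2 satisfied · (2,2)# 1/2 satisfied · (2,3)+ 3/4 satisfied · (2,4)+ 3/3 satisfied
Row 3: (3,3)+ 3/3 satisfied · (3,4)+ 2/2 satisfied
Row 4: (4,1)+ 1/1 satisfied · (4,2)+ 2/2 satisfied · (4,3)+ 2/2 satisfied
All meet the threshold, so the configuration is stable.

Yes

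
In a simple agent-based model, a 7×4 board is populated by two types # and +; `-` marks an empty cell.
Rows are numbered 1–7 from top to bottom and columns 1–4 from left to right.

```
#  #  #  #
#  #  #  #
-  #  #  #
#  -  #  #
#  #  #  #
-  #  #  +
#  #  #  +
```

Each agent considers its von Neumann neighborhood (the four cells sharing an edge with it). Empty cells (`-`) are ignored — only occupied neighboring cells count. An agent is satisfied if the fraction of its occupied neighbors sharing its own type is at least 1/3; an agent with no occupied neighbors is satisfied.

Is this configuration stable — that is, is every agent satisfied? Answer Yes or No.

Yes

Row 1: (1,1)# 2/2 ✓ · (1,2)# 3/3 ✓ · (1,3)# 3/3 ✓ · (1,4)# 2/2 ✓
Row 2: (2,1)# 2/2 ✓ · (2,2)# 4/4 ✓ · (2,3)# 4/4 ✓ · (2,4)# 3/3 ✓
Row 3: (3,2)# 2/2 ✓ · (3,3)# 4/4 ✓ · (3,4)# 3/3 ✓
Row 4: (4,1)# 1/1 ✓ · (4,3)# 3/3 ✓ · (4,4)# 3/3 ✓
Row 5: (5,1)# 2/2 ✓ · (5,2)# 3/3 ✓ · (5,3)# 4/4 ✓ · (5,4)# 2/3 ✓
Row 6: (6,2)# 3/3 ✓ · (6,3)# 3/4 ✓ · (6,4)+ 1/3 ✓
Row 7: (7,1)# 1/1 ✓ · (7,2)# 3/3 ✓ · (7,3)# 2/3 ✓ · (7,4)+ 1/2 ✓
All meet the threshold, so the configuration is stable.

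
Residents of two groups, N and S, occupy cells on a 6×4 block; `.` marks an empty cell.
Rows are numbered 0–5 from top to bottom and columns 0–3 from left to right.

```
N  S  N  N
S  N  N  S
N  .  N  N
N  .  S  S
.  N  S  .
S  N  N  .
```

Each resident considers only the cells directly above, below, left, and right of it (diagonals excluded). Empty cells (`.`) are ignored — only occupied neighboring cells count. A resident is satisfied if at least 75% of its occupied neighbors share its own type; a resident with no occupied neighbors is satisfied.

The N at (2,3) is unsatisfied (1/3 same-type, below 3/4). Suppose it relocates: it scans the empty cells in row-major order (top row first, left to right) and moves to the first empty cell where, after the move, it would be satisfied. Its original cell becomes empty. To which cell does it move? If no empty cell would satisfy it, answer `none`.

(2,1)

Vacating (2,3). Empty cells in order:
  (2,1): 3/3 same-type → satisfied — stop here.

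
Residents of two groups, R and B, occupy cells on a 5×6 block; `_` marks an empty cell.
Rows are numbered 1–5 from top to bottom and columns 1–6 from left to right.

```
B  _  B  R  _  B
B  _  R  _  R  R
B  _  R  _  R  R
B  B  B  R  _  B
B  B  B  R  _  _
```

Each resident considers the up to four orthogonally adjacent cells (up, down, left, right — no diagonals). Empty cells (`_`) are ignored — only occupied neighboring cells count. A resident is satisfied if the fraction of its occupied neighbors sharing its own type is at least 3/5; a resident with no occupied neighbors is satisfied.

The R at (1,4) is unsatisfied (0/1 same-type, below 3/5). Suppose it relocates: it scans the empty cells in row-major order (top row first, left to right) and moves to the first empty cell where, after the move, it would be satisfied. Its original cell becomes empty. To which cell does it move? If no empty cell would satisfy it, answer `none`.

(2,4)

Vacating (1,4). Empty cells in order:
  (1,2): 0/2 same-type → still unsatisfied.
  (1,5): 1/2 same-type → still unsatisfied.
  (2,2): 1/2 same-type → still unsatisfied.
  (2,4): 2/2 same-type → satisfied — stop here.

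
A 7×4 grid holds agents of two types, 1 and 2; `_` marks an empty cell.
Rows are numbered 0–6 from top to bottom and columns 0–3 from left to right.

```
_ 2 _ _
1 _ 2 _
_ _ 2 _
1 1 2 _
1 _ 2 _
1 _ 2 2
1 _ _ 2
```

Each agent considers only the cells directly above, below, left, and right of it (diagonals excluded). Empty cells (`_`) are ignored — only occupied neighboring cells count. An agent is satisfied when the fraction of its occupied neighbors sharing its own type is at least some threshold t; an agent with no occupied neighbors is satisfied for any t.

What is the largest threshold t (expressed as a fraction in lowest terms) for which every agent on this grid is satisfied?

1/2

Row 0: (0,1)2 — no occupied neighbors
Row 1: (1,0)1 — no occupied neighbors · (1,2)2 1/1
Row 2: (2,2)2 2/2
Row 3: (3,0)1 2/2 · (3,1)1 1/2 · (3,2)2 2/3
Row 4: (4,0)1 2/2 · (4,2)2 2/2
Row 5: (5,0)1 2/2 · (5,2)2 2/2 · (5,3)2 2/2
Row 6: (6,0)1 1/1 · (6,3)2 1/1
The smallest same-type fraction is 1/2 at (3,1), which reduces to 1/2. Any threshold above that leaves this agent unsatisfied.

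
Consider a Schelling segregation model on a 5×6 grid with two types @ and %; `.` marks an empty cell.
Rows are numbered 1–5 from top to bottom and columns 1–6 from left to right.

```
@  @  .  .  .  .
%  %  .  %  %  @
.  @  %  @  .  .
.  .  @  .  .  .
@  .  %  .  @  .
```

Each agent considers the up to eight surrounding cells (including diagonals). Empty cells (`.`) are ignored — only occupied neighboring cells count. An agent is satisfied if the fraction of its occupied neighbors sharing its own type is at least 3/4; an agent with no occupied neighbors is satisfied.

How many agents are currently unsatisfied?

12

Row 1: (1,1)@ 1/3 unhappy · (1,2)@ 1/3 unhappy
Row 2: (2,1)% 1/4 unhappy · (2,2)% 2/5 unhappy · (2,4)% 2/3 unhappy · (2,5)% 1/3 unhappy · (2,6)@ 0/1 unhappy
Row 3: (3,2)@ 1/4 unhappy · (3,3)% 2/5 unhappy · (3,4)@ 1/4 unhappy
Row 4: (4,3)@ 2/4 unhappy
Row 5: (5,1)@ 0/0 ok · (5,3)% 0/1 unhappy · (5,5)@ 0/0 ok
Unsatisfied: (1,1), (1,2), (2,1), (2,2), (2,4), (2,5), (2,6), (3,2), (3,3), (3,4), (4,3), (5,3) — 12 in total.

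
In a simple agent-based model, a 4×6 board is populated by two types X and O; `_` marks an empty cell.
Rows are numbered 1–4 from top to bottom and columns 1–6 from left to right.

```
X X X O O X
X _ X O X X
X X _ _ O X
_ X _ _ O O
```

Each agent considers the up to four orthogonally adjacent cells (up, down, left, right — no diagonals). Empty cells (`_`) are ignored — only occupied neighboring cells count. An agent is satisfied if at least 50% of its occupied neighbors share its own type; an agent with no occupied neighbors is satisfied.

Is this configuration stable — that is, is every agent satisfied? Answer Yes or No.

(1,1)X 2/2 ok
(1,2)X 2/2 ok
(1,3)X 2/3 ok
(1,4)O 2/3 ok
(1,5)O 1/3 unhappy
(1,6)X 1/2 ok
(2,1)X 2/2 ok
(2,3)X 1/2 ok
(2,4)O 1/3 unhappy
(2,5)X 1/4 unhappy
(2,6)X 3/3 ok
(3,1)X 2/2 ok
(3,2)X 2/2 ok
(3,5)O 1/3 unhappy
(3,6)X 1/3 unhappy
(4,2)X 1/1 ok
(4,5)O 2/2 ok
(4,6)O 1/2 ok
For instance (1,5) has only 1/3 same-type neighbors, below 1/2.

No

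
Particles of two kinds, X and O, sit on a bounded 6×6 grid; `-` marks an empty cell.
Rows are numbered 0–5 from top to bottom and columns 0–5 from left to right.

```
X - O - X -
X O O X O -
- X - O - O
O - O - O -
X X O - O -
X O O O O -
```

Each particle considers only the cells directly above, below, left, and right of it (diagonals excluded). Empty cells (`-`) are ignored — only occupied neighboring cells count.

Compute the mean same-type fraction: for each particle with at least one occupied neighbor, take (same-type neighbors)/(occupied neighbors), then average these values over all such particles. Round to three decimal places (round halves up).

(0,0)X 1/1
(0,2)O 1/1
(0,4)X 0/1
(1,0)X 1/2
(1,1)O 1/3
(1,2)O 2/3
(1,3)X 0/3
(1,4)O 0/2
(2,1)X 0/1
(2,3)O 0/1
(2,5)O — no occupied neighbors
(3,0)O 0/1
(3,2)O 1/1
(3,4)O 1/1
(4,0)X 2/3
(4,1)X 1/3
(4,2)O 2/3
(4,4)O 2/2
(5,0)X 1/2
(5,1)O 1/3
(5,2)O 3/3
(5,3)O 2/2
(5,4)O 2/2
Sum over 22 particles: 1/1 + 1/1 + 0/1 + 1/2 + 1/3 + 2/3 + 0/3 + 0/2 + 0/1 + 0/1 + 0/1 + 1/1 + 1/1 + 2/3 + 1/3 + 2/3 + 2/2 + 1/2 + 1/3 + 3/3 + 2/2 + 2/2 = 12; mean = 12 ÷ 22 = 6/11 = 0.545454… → 0.545.

0.545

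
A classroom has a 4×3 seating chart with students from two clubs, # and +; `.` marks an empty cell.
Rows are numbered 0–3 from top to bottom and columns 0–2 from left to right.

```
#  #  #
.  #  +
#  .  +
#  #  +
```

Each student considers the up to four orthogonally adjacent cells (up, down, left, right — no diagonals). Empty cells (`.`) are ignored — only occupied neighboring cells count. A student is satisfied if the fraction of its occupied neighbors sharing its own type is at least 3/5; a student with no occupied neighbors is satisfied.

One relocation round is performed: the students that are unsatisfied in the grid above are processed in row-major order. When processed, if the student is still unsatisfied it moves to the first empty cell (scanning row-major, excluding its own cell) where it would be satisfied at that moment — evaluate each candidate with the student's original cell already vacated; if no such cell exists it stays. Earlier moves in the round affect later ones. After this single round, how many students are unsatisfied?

Initially unsatisfied (in order): (0,2), (1,1), (1,2), (3,1), (3,2).
  (0,2) → (1,0).
  (1,1): now satisfied by earlier moves; stays.
  (1,2): no empty cell satisfies it; stays.
  (3,1) → (2,1).
  (3,2): now satisfied by earlier moves; stays.
Resulting grid:
# # .
# # +
# # +
# . +
Unsatisfied now: (1,2).

1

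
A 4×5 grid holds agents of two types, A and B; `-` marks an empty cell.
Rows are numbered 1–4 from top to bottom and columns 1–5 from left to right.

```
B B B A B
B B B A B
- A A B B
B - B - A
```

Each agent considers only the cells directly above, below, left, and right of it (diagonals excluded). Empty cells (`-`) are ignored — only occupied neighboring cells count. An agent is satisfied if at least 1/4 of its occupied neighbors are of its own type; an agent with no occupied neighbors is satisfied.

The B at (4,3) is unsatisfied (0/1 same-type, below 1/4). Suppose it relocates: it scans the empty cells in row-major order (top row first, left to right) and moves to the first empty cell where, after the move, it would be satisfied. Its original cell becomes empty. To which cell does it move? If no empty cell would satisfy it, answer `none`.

Vacating (4,3). Empty cells in order:
  (3,1): 2/3 same-type → satisfied — stop here.

(3,1)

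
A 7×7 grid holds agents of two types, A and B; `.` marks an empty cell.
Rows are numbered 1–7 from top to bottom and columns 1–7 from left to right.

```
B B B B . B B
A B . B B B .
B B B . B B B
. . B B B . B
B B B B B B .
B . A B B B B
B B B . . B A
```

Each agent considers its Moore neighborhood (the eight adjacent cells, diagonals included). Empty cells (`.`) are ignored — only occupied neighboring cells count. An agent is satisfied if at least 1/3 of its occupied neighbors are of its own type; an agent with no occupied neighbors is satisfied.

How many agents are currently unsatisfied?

(1,1)B 2/3 ok
(1,2)B 3/4 ok
(1,3)B 4/4 ok
(1,4)B 3/3 ok
(1,6)B 3/3 ok
(1,7)B 2/2 ok
(2,1)A 0/5 unhappy
(2,2)B 6/7 ok
(2,4)B 5/5 ok
(2,5)B 6/6 ok
(2,6)B 6/6 ok
(3,1)B 2/3 ok
(3,2)B 4/5 ok
(3,3)B 5/5 ok
(3,5)B 6/6 ok
(3,6)B 6/6 ok
(3,7)B 3/3 ok
(4,3)B 6/6 ok
(4,4)B 7/7 ok
(4,5)B 6/6 ok
(4,7)B 3/3 ok
(5,1)B 2/2 ok
(5,2)B 4/5 ok
(5,3)B 5/6 ok
(5,4)B 7/8 ok
(5,5)B 7/7 ok
(5,6)B 6/6 ok
(6,1)B 4/4 ok
(6,3)A 0/6 unhappy
(6,4)B 5/6 ok
(6,5)B 6/6 ok
(6,6)B 5/6 ok
(6,7)B 3/4 ok
(7,1)B 2/2 ok
(7,2)B 3/4 ok
(7,3)B 2/3 ok
(7,6)B 3/4 ok
(7,7)A 0/3 unhappy
Unsatisfied: (2,1), (6,3), (7,7) — 3 in total.

3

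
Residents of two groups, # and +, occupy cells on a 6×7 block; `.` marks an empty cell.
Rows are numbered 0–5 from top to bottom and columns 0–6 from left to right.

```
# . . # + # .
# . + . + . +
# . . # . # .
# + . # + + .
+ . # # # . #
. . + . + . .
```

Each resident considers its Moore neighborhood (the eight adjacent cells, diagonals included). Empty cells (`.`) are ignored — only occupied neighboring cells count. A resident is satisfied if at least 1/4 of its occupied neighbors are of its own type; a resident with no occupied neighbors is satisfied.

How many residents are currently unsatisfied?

10

(0,0)# 1/1 ok
(0,3)# 0/3 unhappy
(0,4)+ 1/3 ok
(0,5)# 0/3 unhappy
(1,0)# 2/2 ok
(1,2)+ 0/2 unhappy
(1,4)+ 1/5 unhappy
(1,6)+ 0/2 unhappy
(2,0)# 2/3 ok
(2,3)# 1/4 ok
(2,5)# 0/4 unhappy
(3,0)# 1/3 ok
(3,1)+ 1/4 ok
(3,3)# 4/5 ok
(3,4)+ 1/6 unhappy
(3,5)+ 1/4 ok
(4,0)+ 1/2 ok
(4,2)# 2/4 ok
(4,3)# 3/6 ok
(4,4)# 2/5 ok
(4,6)# 0/1 unhappy
(5,2)+ 0/2 unhappy
(5,4)+ 0/2 unhappy
Unsatisfied: (0,3), (0,5), (1,2), (1,4), (1,6), (2,5), (3,4), (4,6), (5,2), (5,4) — 10 in total.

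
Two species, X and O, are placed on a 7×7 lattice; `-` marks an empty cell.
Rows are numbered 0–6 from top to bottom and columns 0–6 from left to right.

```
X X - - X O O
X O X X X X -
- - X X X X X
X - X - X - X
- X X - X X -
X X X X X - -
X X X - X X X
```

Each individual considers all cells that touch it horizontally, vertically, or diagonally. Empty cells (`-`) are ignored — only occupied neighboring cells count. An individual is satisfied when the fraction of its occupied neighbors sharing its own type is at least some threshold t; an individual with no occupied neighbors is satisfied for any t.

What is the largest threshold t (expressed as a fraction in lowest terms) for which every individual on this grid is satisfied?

(0,0)X 2/3
(0,1)X 3/4
(0,4)X 3/4
(0,5)O 1/4
(0,6)O 1/2
(1,0)X 2/3
(1,1)O 0/5
(1,2)X 4/5
(1,3)X 6/6
(1,4)X 6/7
(1,5)X 5/7
(2,2)X 4/5
(2,3)X 7/7
(2,4)X 6/6
(2,5)X 6/6
(2,6)X 3/3
(3,0)X 1/1
(3,2)X 4/4
(3,4)X 5/5
(3,6)X 3/3
(4,1)X 6/6
(4,2)X 5/5
(4,4)X 4/4
(4,5)X 4/4
(5,0)X 4/4
(5,1)X 7/7
(5,2)X 6/6
(5,3)X 6/6
(5,4)X 5/5
(6,0)X 3/3
(6,1)X 5/5
(6,2)X 4/4
(6,4)X 3/3
(6,5)X 3/3
(6,6)X 1/1
The smallest same-type fraction is 0/5 at (1,1), which reduces to 0/1. Any threshold above that leaves this individual unsatisfied.

0/1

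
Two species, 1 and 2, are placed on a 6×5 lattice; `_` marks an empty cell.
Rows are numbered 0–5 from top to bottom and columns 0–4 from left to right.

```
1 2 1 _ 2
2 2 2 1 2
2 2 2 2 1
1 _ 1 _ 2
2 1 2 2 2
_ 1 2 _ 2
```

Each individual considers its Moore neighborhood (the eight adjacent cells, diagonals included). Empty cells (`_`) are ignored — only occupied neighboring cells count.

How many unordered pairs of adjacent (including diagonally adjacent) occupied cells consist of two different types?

Scan each occupied cell's neighbors to the right and below (and the two forward diagonals) so each pair is counted once.
Row 0: 1(0,0)–2(0,1)≠ 1(0,0)–2(1,0)≠ 1(0,0)–2(1,1)≠ 2(0,1)–1(0,2)≠ 2(0,1)–2(1,1)= 2(0,1)–2(1,2)= 2(0,1)–2(1,0)= 1(0,2)–2(1,2)≠ 1(0,2)–1(1,3)= 1(0,2)–2(1,1)≠ 2(0,4)–2(1,4)= 2(0,4)–1(1,3)≠  → 7/12 unlike.
Row 1: 2(1,0)–2(1,1)= 2(1,0)–2(2,0)= 2(1,0)–2(2,1)= 2(1,1)–2(1,2)= 2(1,1)–2(2,1)= 2(1,1)–2(2,2)= 2(1,1)–2(2,0)= 2(1,2)–1(1,3)≠ 2(1,2)–2(2,2)= 2(1,2)–2(2,3)= 2(1,2)–2(2,1)= 1(1,3)–2(1,4)≠ 1(1,3)–2(2,3)≠ 1(1,3)–1(2,4)= 1(1,3)–2(2,2)≠ 2(1,4)–1(2,4)≠ 2(1,4)–2(2,3)=  → 5/17 unlike.
Row 2: 2(2,0)–2(2,1)= 2(2,0)–1(3,0)≠ 2(2,1)–2(2,2)= 2(2,1)–1(3,2)≠ 2(2,1)–1(3,0)≠ 2(2,2)–2(2,3)= 2(2,2)–1(3,2)≠ 2(2,3)–1(2,4)≠ 2(2,3)–2(3,4)= 2(2,3)–1(3,2)≠ 1(2,4)–2(3,4)≠  → 7/11 unlike.
Row 3: 1(3,0)–2(4,0)≠ 1(3,0)–1(4,1)= 1(3,2)–2(4,2)≠ 1(3,2)–2(4,3)≠ 1(3,2)–1(4,1)= 2(3,4)–2(4,4)= 2(3,4)–2(4,3)=  → 3/7 unlike.
Row 4: 2(4,0)–1(4,1)≠ 2(4,0)–1(5,1)≠ 1(4,1)–2(4,2)≠ 1(4,1)–1(5,1)= 1(4,1)–2(5,2)≠ 2(4,2)–2(4,3)= 2(4,2)–2(5,2)= 2(4,2)–1(5,1)≠ 2(4,3)–2(4,4)= 2(4,3)–2(5,4)= 2(4,3)–2(5,2)= 2(4,4)–2(5,4)=  → 5/12 unlike.
Row 5: 1(5,1)–2(5,2)≠  → 1/1 unlike.
Total adjacent occupied pairs: 60; unlike-type pairs: 28.

28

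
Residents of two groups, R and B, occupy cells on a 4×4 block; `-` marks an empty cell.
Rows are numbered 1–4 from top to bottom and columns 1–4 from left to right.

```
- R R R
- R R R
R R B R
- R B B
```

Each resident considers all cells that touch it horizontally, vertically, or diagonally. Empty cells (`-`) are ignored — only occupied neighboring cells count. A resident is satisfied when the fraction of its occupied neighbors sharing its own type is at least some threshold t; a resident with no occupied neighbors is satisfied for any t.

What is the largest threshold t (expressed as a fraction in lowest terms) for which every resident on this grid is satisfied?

Row 1: (1,2)R 3/3 · (1,3)R 5/5 · (1,4)R 3/3
Row 2: (2,2)R 5/6 · (2,3)R 7/8 · (2,4)R 4/5
Row 3: (3,1)R 3/3 · (3,2)R 4/6 · (3,3)B 2/8 · (3,4)R 2/5
Row 4: (4,2)R 2/4 · (4,3)B 2/5 · (4,4)B 2/3
The smallest same-type fraction is 2/8 at (3,3), which reduces to 1/4. Any threshold above that leaves this resident unsatisfied.

1/4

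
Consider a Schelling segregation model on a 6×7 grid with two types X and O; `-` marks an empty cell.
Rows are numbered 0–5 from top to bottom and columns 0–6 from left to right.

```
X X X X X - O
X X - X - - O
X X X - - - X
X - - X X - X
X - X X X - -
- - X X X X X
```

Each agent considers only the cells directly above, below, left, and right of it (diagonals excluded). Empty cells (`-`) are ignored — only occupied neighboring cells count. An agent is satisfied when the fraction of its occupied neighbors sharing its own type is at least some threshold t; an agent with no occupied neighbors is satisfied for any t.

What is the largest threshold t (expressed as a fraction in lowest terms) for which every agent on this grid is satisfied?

1/2

(0,0)X 2/2
(0,1)X 3/3
(0,2)X 2/2
(0,3)X 3/3
(0,4)X 1/1
(0,6)O 1/1
(1,0)X 3/3
(1,1)X 3/3
(1,3)X 1/1
(1,6)O 1/2
(2,0)X 3/3
(2,1)X 3/3
(2,2)X 1/1
(2,6)X 1/2
(3,0)X 2/2
(3,3)X 2/2
(3,4)X 2/2
(3,6)X 1/1
(4,0)X 1/1
(4,2)X 2/2
(4,3)X 4/4
(4,4)X 3/3
(5,2)X 2/2
(5,3)X 3/3
(5,4)X 3/3
(5,5)X 2/2
(5,6)X 1/1
The smallest same-type fraction is 1/2 at (1,6), which reduces to 1/2. Any threshold above that leaves this agent unsatisfied.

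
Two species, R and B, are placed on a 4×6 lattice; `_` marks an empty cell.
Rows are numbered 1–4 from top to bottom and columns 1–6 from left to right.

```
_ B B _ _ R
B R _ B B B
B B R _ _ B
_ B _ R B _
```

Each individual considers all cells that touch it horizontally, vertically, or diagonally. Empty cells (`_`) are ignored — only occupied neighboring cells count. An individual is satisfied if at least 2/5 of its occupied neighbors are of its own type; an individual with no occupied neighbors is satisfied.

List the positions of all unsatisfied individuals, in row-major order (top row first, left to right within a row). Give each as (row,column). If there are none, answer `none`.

(1,6), (2,2)

Row 1: (1,2)B 2/3 ok · (1,3)B 2/3 ok · (1,6)R 0/2 unhappy
Row 2: (2,1)B 3/4 ok · (2,2)R 1/6 unhappy · (2,4)B 2/3 ok · (2,5)B 3/4 ok · (2,6)B 2/3 ok
Row 3: (3,1)B 3/4 ok · (3,2)B 3/5 ok · (3,3)R 2/5 ok · (3,6)B 3/3 ok
Row 4: (4,2)B 2/3 ok · (4,4)R 1/2 ok · (4,5)B 1/2 ok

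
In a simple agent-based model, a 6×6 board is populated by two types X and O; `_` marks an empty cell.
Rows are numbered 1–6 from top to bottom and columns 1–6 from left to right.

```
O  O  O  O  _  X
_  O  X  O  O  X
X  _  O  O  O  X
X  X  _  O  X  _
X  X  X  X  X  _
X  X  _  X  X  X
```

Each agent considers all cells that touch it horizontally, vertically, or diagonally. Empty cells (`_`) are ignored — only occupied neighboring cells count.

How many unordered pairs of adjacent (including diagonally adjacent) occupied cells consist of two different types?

Scan each occupied cell's neighbors to the right and below (and the two forward diagonals) so each pair is counted once.
Row 1: O(1,1)–O(1,2)= O(1,1)–O(2,2)= O(1,2)–O(1,3)= O(1,2)–O(2,2)= O(1,2)–X(2,3)≠ O(1,3)–O(1,4)= O(1,3)–X(2,3)≠ O(1,3)–O(2,4)= O(1,3)–O(2,2)= O(1,4)–O(2,4)= O(1,4)–O(2,5)= O(1,4)–X(2,3)≠ X(1,6)–X(2,6)= X(1,6)–O(2,5)≠  → 4/14 unlike.
Row 2: O(2,2)–X(2,3)≠ O(2,2)–O(3,3)= O(2,2)–X(3,1)≠ X(2,3)–O(2,4)≠ X(2,3)–O(3,3)≠ X(2,3)–O(3,4)≠ O(2,4)–O(2,5)= O(2,4)–O(3,4)= O(2,4)–O(3,5)= O(2,4)–O(3,3)= O(2,5)–X(2,6)≠ O(2,5)–O(3,5)= O(2,5)–X(3,6)≠ O(2,5)–O(3,4)= X(2,6)–X(3,6)= X(2,6)–O(3,5)≠  → 8/16 unlike.
Row 3: X(3,1)–X(4,1)= X(3,1)–X(4,2)= O(3,3)–O(3,4)= O(3,3)–O(4,4)= O(3,3)–X(4,2)≠ O(3,4)–O(3,5)= O(3,4)–O(4,4)= O(3,4)–X(4,5)≠ O(3,5)–X(3,6)≠ O(3,5)–X(4,5)≠ O(3,5)–O(4,4)= X(3,6)–X(4,5)=  → 4/12 unlike.
Row 4: X(4,1)–X(4,2)= X(4,1)–X(5,1)= X(4,1)–X(5,2)= X(4,2)–X(5,2)= X(4,2)–X(5,3)= X(4,2)–X(5,1)= O(4,4)–X(4,5)≠ O(4,4)–X(5,4)≠ O(4,4)–X(5,5)≠ O(4,4)–X(5,3)≠ X(4,5)–X(5,5)= X(4,5)–X(5,4)=  → 4/12 unlike.
Row 5: X(5,1)–X(5,2)= X(5,1)–X(6,1)= X(5,1)–X(6,2)= X(5,2)–X(5,3)= X(5,2)–X(6,2)= X(5,2)–X(6,1)= X(5,3)–X(5,4)= X(5,3)–X(6,4)= X(5,3)–X(6,2)= X(5,4)–X(5,5)= X(5,4)–X(6,4)= X(5,4)–X(6,5)= X(5,5)–X(6,5)= X(5,5)–X(6,6)= X(5,5)–X(6,4)=  → 0/15 unlike.
Row 6: X(6,1)–X(6,2)= X(6,4)–X(6,5)= X(6,5)–X(6,6)=  → 0/3 unlike.
Total adjacent occupied pairs: 72; unlike-type pairs: 20.

20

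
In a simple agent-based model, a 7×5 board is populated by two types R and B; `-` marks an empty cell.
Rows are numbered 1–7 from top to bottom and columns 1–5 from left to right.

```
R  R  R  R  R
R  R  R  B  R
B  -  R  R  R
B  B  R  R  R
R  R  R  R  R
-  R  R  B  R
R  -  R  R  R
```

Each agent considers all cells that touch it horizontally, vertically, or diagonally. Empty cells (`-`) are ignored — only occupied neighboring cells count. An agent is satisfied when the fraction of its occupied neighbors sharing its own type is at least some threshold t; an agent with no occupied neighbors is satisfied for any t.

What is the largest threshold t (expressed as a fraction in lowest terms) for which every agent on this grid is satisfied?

0/1

Row 1: (1,1)R 3/3 · (1,2)R 5/5 · (1,3)R 4/5 · (1,4)R 4/5 · (1,5)R 2/3
Row 2: (2,1)R 3/4 · (2,2)R 6/7 · (2,3)R 6/7 · (2,4)B 0/8 · (2,5)R 4/5
Row 3: (3,1)B 2/4 · (3,3)R 5/7 · (3,4)R 7/8 · (3,5)R 4/5
Row 4: (4,1)B 2/4 · (4,2)B 2/7 · (4,3)R 6/7 · (4,4)R 8/8 · (4,5)R 5/5
Row 5: (5,1)R 2/4 · (5,2)R 5/7 · (5,3)R 6/8 · (5,4)R 7/8 · (5,5)R 4/5
Row 6: (6,2)R 6/6 · (6,3)R 6/7 · (6,4)B 0/8 · (6,5)R 4/5
Row 7: (7,1)R 1/1 · (7,3)R 3/4 · (7,4)R 4/5 · (7,5)R 2/3
The smallest same-type fraction is 0/8 at (2,4), which reduces to 0/1. Any threshold above that leaves this agent unsatisfied.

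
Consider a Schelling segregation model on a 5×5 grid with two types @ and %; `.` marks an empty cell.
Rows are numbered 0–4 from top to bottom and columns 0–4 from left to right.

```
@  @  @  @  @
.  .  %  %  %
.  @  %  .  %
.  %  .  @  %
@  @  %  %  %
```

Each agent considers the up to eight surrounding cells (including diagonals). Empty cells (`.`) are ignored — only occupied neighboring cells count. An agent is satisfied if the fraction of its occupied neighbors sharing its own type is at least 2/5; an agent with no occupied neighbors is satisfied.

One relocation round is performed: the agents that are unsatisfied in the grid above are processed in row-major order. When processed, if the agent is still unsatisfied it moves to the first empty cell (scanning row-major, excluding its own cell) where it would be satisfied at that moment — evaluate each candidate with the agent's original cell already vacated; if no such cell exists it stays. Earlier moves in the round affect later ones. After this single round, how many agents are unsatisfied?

1

Initially unsatisfied (in order): (0,4), (1,2), (2,1), (3,3), (4,1).
  (0,4) → (1,0).
  (1,2) → (0,4).
  (2,1) → (1,1).
  (3,3) → (1,2).
  (4,1) → (2,0).
Resulting grid:
@ @ @ @ %
@ @ @ % %
@ . % . %
. % . . %
@ . % % %
Unsatisfied now: (4,0).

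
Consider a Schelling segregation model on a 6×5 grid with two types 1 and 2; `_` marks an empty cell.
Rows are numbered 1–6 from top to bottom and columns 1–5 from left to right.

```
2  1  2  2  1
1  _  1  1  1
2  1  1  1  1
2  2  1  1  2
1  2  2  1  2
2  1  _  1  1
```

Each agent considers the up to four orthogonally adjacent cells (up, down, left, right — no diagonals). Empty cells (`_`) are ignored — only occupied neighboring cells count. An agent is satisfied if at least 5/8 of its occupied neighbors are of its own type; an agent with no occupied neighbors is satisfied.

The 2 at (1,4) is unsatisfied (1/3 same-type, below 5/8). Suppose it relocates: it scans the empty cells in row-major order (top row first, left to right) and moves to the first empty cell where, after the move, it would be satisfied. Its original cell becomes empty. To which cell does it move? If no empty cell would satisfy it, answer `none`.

Vacating (1,4). Empty cells in order:
  (2,2): 0/4 same-type → still unsatisfied.
  (6,3): 1/3 same-type → still unsatisfied.

none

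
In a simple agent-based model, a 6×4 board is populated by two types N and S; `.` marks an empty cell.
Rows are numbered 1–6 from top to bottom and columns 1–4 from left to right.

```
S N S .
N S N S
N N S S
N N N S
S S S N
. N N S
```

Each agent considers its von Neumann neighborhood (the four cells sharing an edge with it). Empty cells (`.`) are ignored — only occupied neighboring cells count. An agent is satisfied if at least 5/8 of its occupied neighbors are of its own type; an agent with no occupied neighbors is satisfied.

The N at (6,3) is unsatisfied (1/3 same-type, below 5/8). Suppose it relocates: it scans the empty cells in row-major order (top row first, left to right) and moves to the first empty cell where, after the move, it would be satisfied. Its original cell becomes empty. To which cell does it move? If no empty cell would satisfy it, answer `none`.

none

Vacating (6,3). Empty cells in order:
  (1,4): 0/2 same-type → still unsatisfied.
  (6,1): 1/2 same-type → still unsatisfied.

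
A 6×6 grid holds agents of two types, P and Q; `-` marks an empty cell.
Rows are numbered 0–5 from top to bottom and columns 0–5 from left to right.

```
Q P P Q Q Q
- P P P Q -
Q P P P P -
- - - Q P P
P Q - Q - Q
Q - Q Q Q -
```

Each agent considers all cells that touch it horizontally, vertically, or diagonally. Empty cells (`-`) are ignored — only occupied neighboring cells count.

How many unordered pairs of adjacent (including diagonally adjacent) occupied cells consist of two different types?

Scan each occupied cell's neighbors to the right and below (and the two forward diagonals) so each pair is counted once.
Row 0: Q(0,0)–P(0,1)≠ Q(0,0)–P(1,1)≠ P(0,1)–P(0,2)= P(0,1)–P(1,1)= P(0,1)–P(1,2)= P(0,2)–Q(0,3)≠ P(0,2)–P(1,2)= P(0,2)–P(1,3)= P(0,2)–P(1,1)= Q(0,3)–Q(0,4)= Q(0,3)–P(1,3)≠ Q(0,3)–Q(1,4)= Q(0,3)–P(1,2)≠ Q(0,4)–Q(0,5)= Q(0,4)–Q(1,4)= Q(0,4)–P(1,3)≠ Q(0,5)–Q(1,4)=  → 6/17 unlike.
Row 1: P(1,1)–P(1,2)= P(1,1)–P(2,1)= P(1,1)–P(2,2)= P(1,1)–Q(2,0)≠ P(1,2)–P(1,3)= P(1,2)–P(2,2)= P(1,2)–P(2,3)= P(1,2)–P(2,1)= P(1,3)–Q(1,4)≠ P(1,3)–P(2,3)= P(1,3)–P(2,4)= P(1,3)–P(2,2)= Q(1,4)–P(2,4)≠ Q(1,4)–P(2,3)≠  → 4/14 unlike.
Row 2: Q(2,0)–P(2,1)≠ P(2,1)–P(2,2)= P(2,2)–P(2,3)= P(2,2)–Q(3,3)≠ P(2,3)–P(2,4)= P(2,3)–Q(3,3)≠ P(2,3)–P(3,4)= P(2,4)–P(3,4)= P(2,4)–P(3,5)= P(2,4)–Q(3,3)≠  → 4/10 unlike.
Row 3: Q(3,3)–P(3,4)≠ Q(3,3)–Q(4,3)= P(3,4)–P(3,5)= P(3,4)–Q(4,5)≠ P(3,4)–Q(4,3)≠ P(3,5)–Q(4,5)≠  → 4/6 unlike.
Row 4: P(4,0)–Q(4,1)≠ P(4,0)–Q(5,0)≠ Q(4,1)–Q(5,2)= Q(4,1)–Q(5,0)= Q(4,3)–Q(5,3)= Q(4,3)–Q(5,4)= Q(4,3)–Q(5,2)= Q(4,5)–Q(5,4)=  → 2/8 unlike.
Row 5: Q(5,2)–Q(5,3)= Q(5,3)–Q(5,4)=  → 0/2 unlike.
Total adjacent occupied pairs: 57; unlike-type pairs: 20.

20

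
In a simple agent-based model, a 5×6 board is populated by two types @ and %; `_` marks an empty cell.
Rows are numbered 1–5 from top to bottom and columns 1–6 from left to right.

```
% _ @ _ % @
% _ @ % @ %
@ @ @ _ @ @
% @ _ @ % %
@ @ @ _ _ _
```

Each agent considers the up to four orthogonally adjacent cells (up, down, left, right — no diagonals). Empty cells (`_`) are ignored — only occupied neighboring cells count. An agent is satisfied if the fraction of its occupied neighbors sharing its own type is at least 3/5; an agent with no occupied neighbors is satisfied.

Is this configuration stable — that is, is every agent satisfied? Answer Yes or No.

(1,1)% 1/1 ok
(1,3)@ 1/1 ok
(1,5)% 0/2 unhappy
(1,6)@ 0/2 unhappy
(2,1)% 1/2 unhappy
(2,3)@ 2/3 ok
(2,4)% 0/2 unhappy
(2,5)@ 1/4 unhappy
(2,6)% 0/3 unhappy
(3,1)@ 1/3 unhappy
(3,2)@ 3/3 ok
(3,3)@ 2/2 ok
(3,5)@ 2/3 ok
(3,6)@ 1/3 unhappy
(4,1)% 0/3 unhappy
(4,2)@ 2/3 ok
(4,4)@ 0/1 unhappy
(4,5)% 1/3 unhappy
(4,6)% 1/2 unhappy
(5,1)@ 1/2 unhappy
(5,2)@ 3/3 ok
(5,3)@ 1/1 ok
For instance (1,5) has only 0/2 same-type neighbors, below 3/5.

No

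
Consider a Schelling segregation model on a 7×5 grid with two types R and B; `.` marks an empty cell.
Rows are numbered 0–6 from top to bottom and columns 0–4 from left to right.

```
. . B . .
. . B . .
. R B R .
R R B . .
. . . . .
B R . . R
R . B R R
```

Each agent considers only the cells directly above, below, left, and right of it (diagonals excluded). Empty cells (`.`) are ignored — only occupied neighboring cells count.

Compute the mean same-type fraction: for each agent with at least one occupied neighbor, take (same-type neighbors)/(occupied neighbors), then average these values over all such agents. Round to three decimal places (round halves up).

(0,2)B 1/1
(1,2)B 2/2
(2,1)R 1/2
(2,2)B 2/4
(2,3)R 0/1
(3,0)R 1/1
(3,1)R 2/3
(3,2)B 1/2
(5,0)B 0/2
(5,1)R 0/1
(5,4)R 1/1
(6,0)R 0/1
(6,2)B 0/1
(6,3)R 1/2
(6,4)R 2/2
Sum over 15 agents: 1/1 + 2/2 + 1/2 + 2/4 + 0/1 + 1/1 + 2/3 + 1/2 + 0/2 + 0/1 + 1/1 + 0/1 + 0/1 + 1/2 + 2/2 = 23/3; mean = 23/3 ÷ 15 = 23/45 = 0.511111… → 0.511.

0.511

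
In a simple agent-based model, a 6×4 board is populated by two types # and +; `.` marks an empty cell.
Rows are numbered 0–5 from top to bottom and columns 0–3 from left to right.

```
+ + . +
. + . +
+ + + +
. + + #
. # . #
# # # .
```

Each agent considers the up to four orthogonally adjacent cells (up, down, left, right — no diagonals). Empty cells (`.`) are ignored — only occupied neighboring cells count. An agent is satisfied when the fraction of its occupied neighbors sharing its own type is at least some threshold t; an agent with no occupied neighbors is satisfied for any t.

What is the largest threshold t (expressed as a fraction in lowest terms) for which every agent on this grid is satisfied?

1/3

Row 0: (0,0)+ 1/1 · (0,1)+ 2/2 · (0,3)+ 1/1
Row 1: (1,1)+ 2/2 · (1,3)+ 2/2
Row 2: (2,0)+ 1/1 · (2,1)+ 4/4 · (2,2)+ 3/3 · (2,3)+ 2/3
Row 3: (3,1)+ 2/3 · (3,2)+ 2/3 · (3,3)# 1/3
Row 4: (4,1)# 1/2 · (4,3)# 1/1
Row 5: (5,0)# 1/1 · (5,1)# 3/3 · (5,2)# 1/1
The smallest same-type fraction is 1/3 at (3,3), which reduces to 1/3. Any threshold above that leaves this agent unsatisfied.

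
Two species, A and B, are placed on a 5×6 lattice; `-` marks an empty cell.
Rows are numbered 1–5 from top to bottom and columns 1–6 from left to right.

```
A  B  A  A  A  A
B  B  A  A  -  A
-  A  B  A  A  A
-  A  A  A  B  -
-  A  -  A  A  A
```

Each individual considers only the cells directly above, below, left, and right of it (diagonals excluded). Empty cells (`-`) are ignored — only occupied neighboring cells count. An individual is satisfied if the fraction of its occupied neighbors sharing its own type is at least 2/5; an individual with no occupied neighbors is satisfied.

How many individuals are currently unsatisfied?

5

Row 1: (1,1)A 0/2 unhappy · (1,2)B 1/3 unhappy · (1,3)A 2/3 ok · (1,4)A 3/3 ok · (1,5)A 2/2 ok · (1,6)A 2/2 ok
Row 2: (2,1)B 1/2 ok · (2,2)B 2/4 ok · (2,3)A 2/4 ok · (2,4)A 3/3 ok · (2,6)A 2/2 ok
Row 3: (3,2)A 1/3 unhappy · (3,3)B 0/4 unhappy · (3,4)A 3/4 ok · (3,5)A 2/3 ok · (3,6)A 2/2 ok
Row 4: (4,2)A 3/3 ok · (4,3)A 2/3 ok · (4,4)A 3/4 ok · (4,5)B 0/3 unhappy
Row 5: (5,2)A 1/1 ok · (5,4)A 2/2 ok · (5,5)A 2/3 ok · (5,6)A 1/1 ok
Unsatisfied: (1,1), (1,2), (3,2), (3,3), (4,5) — 5 in total.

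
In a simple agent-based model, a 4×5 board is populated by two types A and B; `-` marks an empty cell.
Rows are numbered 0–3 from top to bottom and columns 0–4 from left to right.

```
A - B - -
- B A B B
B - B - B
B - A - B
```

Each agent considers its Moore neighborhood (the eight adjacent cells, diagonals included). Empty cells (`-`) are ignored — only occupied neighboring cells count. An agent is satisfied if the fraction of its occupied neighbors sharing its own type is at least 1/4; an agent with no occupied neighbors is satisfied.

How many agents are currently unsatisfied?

3

(0,0)A 0/1 ✗
(0,2)B 2/3 ✓
(1,1)B 3/5 ✓
(1,2)A 0/4 ✗
(1,3)B 4/5 ✓
(1,4)B 2/2 ✓
(2,0)B 2/2 ✓
(2,2)B 2/4 ✓
(2,4)B 3/3 ✓
(3,0)B 1/1 ✓
(3,2)A 0/1 ✗
(3,4)B 1/1 ✓
Unsatisfied: (0,0), (1,2), (3,2) — 3 in total.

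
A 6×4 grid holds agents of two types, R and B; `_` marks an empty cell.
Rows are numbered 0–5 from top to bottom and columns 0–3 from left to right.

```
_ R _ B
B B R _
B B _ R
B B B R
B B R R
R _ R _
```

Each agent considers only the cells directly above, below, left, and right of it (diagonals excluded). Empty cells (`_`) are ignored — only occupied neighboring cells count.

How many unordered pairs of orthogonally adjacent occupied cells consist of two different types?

Scan each occupied cell's neighbors to the right and below so each pair is counted once.
From row 0: 1 unlike of 1 pairs (running 1/1).
From row 1: 1 unlike of 4 pairs (running 2/5).
From row 2: 0 unlike of 4 pairs (running 2/9).
From row 3: 2 unlike of 7 pairs (running 4/16).
From row 4: 2 unlike of 5 pairs (running 6/21).
Total adjacent occupied pairs: 21; unlike-type pairs: 6.

6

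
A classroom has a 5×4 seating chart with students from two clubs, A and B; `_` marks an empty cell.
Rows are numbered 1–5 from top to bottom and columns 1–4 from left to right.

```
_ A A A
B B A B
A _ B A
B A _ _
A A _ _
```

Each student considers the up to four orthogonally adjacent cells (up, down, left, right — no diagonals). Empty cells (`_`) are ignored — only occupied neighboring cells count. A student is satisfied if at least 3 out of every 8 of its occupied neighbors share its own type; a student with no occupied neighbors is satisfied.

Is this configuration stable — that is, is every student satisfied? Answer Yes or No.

No

Row 1: (1,2)A 1/2 satisfied · (1,3)A 3/3 satisfied · (1,4)A 1/2 satisfied
Row 2: (2,1)B 1/2 satisfied · (2,2)B 1/3 not · (2,3)A 1/4 not · (2,4)B 0/3 not
Row 3: (3,1)A 0/2 not · (3,3)B 0/2 not · (3,4)A 0/2 not
Row 4: (4,1)B 0/3 not · (4,2)A 1/2 satisfied
Row 5: (5,1)A 1/2 satisfied · (5,2)A 2/2 satisfied
For instance (2,2) has only 1/3 same-type neighbors, below 3/8.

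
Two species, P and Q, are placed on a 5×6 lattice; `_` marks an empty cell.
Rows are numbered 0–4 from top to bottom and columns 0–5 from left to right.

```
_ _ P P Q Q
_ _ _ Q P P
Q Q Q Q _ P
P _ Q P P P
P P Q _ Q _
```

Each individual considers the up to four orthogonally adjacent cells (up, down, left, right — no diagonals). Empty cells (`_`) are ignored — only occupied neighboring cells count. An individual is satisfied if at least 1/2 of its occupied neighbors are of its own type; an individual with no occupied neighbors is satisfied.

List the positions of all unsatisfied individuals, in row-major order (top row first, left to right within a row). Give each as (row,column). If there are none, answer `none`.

(0,3), (0,4), (1,3), (1,4), (3,3), (4,4)

(0,2)P 1/1 satisfied
(0,3)P 1/3 not
(0,4)Q 1/3 not
(0,5)Q 1/2 satisfied
(1,3)Q 1/3 not
(1,4)P 1/3 not
(1,5)P 2/3 satisfied
(2,0)Q 1/2 satisfied
(2,1)Q 2/2 satisfied
(2,2)Q 3/3 satisfied
(2,3)Q 2/3 satisfied
(2,5)P 2/2 satisfied
(3,0)P 1/2 satisfied
(3,2)Q 2/3 satisfied
(3,3)P 1/3 not
(3,4)P 2/3 satisfied
(3,5)P 2/2 satisfied
(4,0)P 2/2 satisfied
(4,1)P 1/2 satisfied
(4,2)Q 1/2 satisfied
(4,4)Q 0/1 not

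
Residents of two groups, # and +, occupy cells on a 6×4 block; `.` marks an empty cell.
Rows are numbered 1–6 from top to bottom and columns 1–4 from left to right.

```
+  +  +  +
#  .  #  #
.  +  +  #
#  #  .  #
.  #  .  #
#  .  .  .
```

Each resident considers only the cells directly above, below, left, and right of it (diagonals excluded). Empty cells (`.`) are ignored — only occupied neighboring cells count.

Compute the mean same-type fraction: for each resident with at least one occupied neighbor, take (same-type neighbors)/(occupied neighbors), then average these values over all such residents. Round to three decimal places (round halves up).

0.656

Row 1: (1,1)+ 1/2 · (1,2)+ 2/2 · (1,3)+ 2/3 · (1,4)+ 1/2
Row 2: (2,1)# 0/1 · (2,3)# 1/3 · (2,4)# 2/3
Row 3: (3,2)+ 1/2 · (3,3)+ 1/3 · (3,4)# 2/3
Row 4: (4,1)# 1/1 · (4,2)# 2/3 · (4,4)# 2/2
Row 5: (5,2)# 1/1 · (5,4)# 1/1
Row 6: (6,1)# — no occupied neighbors
Sum over 15 residents: 1/2 + 2/2 + 2/3 + 1/2 + 0/1 + 1/3 + 2/3 + 1/2 + 1/3 + 2/3 + 1/1 + 2/3 + 2/2 + 1/1 + 1/1 = 59/6; mean = 59/6 ÷ 15 = 59/90 = 0.655555… → 0.656.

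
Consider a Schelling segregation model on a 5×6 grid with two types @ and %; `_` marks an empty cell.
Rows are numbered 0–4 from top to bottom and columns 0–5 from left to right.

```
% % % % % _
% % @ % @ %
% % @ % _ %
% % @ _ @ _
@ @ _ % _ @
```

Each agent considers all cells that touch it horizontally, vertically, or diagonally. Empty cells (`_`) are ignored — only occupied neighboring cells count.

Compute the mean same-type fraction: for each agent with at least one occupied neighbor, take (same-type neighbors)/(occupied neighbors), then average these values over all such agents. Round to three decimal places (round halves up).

0.538

Row 0: (0,0)% 3/3 · (0,1)% 4/5 · (0,2)% 4/5 · (0,3)% 3/5 · (0,4)% 3/4
Row 1: (1,0)% 5/5 · (1,1)% 6/8 · (1,2)@ 1/8 · (1,3)% 4/7 · (1,4)@ 0/6 · (1,5)% 2/3
Row 2: (2,0)% 5/5 · (2,1)% 5/8 · (2,2)@ 2/7 · (2,3)% 1/6 · (2,5)% 1/3
Row 3: (3,0)% 3/5 · (3,1)% 3/7 · (3,2)@ 2/6 · (3,4)@ 1/4
Row 4: (4,0)@ 1/3 · (4,1)@ 2/4 · (4,3)% 0/2 · (4,5)@ 1/1
Sum over 24 agents: 3/3 + 4/5 + 4/5 + 3/5 + 3/4 + 5/5 + 6/8 + 1/8 + 4/7 + 0/6 + 2/3 + 5/5 + 5/8 + 2/7 + 1/6 + 1/3 + 3/5 + 3/7 + 2/6 + 1/4 + 1/3 + 2/4 + 0/2 + 1/1 = 2713/210; mean = 2713/210 ÷ 24 = 2713/5040 = 0.538293… → 0.538.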